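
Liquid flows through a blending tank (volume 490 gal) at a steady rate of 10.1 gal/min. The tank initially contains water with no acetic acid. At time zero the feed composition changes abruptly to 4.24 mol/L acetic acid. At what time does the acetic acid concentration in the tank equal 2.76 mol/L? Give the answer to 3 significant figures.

Species balance: V dC/dt = Q(C_in − C) ⇒ τ = V/Q = 48.515 min.
C(t) = C_in + (C₀ − C_in) e^(−t/τ). Set C = 2.76 and solve for t:
e^(−t/τ) = (C − C_in)/(C₀ − C_in) = (2.76 − 4.24)/(0 − 4.24) = 0.34906
t = −τ ln(…) = 48.515 × 1.0525 = 51.063 min.

51.1 min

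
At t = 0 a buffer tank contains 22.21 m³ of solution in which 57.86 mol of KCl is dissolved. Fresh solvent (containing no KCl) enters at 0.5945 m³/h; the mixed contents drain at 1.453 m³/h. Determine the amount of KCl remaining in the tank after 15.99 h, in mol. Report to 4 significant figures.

Total volume: dV/dt = Q_in − Q_out = -0.858500 m³/h, so V(t) = 22.21 − 0.858500 t and V(15.99) = 8.48259 m³.
Solute balance: dm/dt = 0 − Q_out C = −Q_out m/V(t).
dm/m = −Q_out dt/(V₀ − 0.858500 t); integrating gives ln(m/m₀) = −(Q_out/(Q_in−Q_out)) ln(V/V₀).
m = m₀ (V₀/V)^(Q_out/(Q_in−Q_out)) = 57.86 × (22.21/8.48259)^(-1.69249) = 11.3471 mol.

11.35 mol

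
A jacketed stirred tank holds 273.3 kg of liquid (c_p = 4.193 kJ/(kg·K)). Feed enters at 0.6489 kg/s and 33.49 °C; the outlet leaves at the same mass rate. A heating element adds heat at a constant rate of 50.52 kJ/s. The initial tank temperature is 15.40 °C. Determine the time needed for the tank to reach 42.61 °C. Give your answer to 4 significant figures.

571.0 s

Heat balance on the well-mixed liquid: M c_p dT/dt = ṁ c_p (T_in − T) + 50.52.
τ = M/ṁ = 421.174 s; T_ss = T_in + Q̇/(ṁ c_p) = 52.0578 °C.
T(t) = T_ss + (T₀ − T_ss) e^(−t/τ). Set T = 42.61:
e^(−t/τ) = (42.61 − 52.0578)/(15.40 − 52.0578) = 0.257730
t = −421.174 · ln(0.257730) = 571.046 s.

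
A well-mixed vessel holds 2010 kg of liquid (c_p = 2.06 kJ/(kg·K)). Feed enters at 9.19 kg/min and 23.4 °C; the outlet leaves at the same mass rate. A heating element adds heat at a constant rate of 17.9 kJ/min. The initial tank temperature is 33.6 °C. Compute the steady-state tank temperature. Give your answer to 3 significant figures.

24.3 °C

M c_p dT/dt = ṁ c_p (T_in − T) + Q̇.
At steady state dT/dt = 0 ⇒ T_ss = T_in + Q̇/(ṁ c_p) = 23.4 + 17.9/(9.19·2.06) = 24.346 °C.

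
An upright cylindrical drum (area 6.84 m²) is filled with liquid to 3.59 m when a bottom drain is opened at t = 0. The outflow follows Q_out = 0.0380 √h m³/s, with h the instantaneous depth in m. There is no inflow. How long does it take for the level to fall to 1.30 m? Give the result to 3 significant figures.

With no inflow, A dh/dt = −0.0380 √h.
This is separable: 2 d(√h)/dt = −0.0380/A, so √h = √h₀ − (0.0380/(2A)) t.
t = 2A(√h₀ − √h)/0.0380 = 2·6.84·(√3.59 − √1.30)/0.0380
  = 13.680 × (1.8947 − 1.1402) / 0.0380 = 271.64 s.

272 s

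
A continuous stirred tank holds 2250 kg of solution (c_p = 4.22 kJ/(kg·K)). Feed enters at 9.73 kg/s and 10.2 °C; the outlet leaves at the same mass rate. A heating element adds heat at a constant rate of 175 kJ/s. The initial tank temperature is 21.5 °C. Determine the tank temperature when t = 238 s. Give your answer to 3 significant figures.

17.0 °C

Heat balance on the well-mixed liquid: M c_p dT/dt = ṁ c_p (T_in − T) + 175.
τ = M/ṁ = 231.24 s; T_ss = T_in + Q̇/(ṁ c_p) = 10.2 + 175/(9.73·4.22) = 14.462 °C.
Solution: T(t) = T_ss + (T₀ − T_ss) e^(−t/τ).
T(238) = 14.462 + (7.0380)·e^(−238/231.24) = 14.462 + (7.0380)·0.35729 = 16.977 °C.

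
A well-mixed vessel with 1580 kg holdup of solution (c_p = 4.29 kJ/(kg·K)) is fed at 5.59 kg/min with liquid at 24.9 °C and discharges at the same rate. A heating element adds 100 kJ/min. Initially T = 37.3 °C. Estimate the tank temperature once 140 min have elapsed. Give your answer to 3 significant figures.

34.1 °C

Unsteady energy balance on the tank contents: M c_p dT/dt = ṁ c_p (T_in − T) + 100.
τ = M/ṁ = 282.65 min; T_ss = T_in + Q̇/(ṁ c_p) = 24.9 + 100/(5.59·4.29) = 29.070 °C.
Integrating: T(t) = T_ss + (T₀ − T_ss) e^(−t/τ).
T(140) = 29.070 + (8.2300)·e^(−140/282.65) = 29.070 + (8.2300)·0.60938 = 34.085 °C.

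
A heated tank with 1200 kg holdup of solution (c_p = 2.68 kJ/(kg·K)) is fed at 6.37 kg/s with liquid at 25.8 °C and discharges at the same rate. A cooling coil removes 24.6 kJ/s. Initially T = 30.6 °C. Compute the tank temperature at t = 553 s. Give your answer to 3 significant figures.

Heat balance on the well-mixed liquid: M c_p dT/dt = ṁ c_p (T_in − T) − 24.6.
τ = M/ṁ = 188.38 s; T_ss = T_in − Q̇/(ṁ c_p) = 25.8 − 24.6/(6.37·2.68) = 24.359 °C.
Integrating: T(t) = T_ss + (T₀ − T_ss) e^(−t/τ).
T(553) = 24.359 + (6.2410)·e^(−553/188.38) = 24.359 + (6.2410)·0.053104 = 24.690 °C.

24.7 °C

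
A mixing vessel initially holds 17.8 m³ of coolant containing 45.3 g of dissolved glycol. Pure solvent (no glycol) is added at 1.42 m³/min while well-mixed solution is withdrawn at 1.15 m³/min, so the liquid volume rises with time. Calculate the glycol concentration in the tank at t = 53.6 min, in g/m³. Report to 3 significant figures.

0.111 g/m³

Let m(t) be the amount of glycol. Volume: V(t) = V₀ + (Q_in − Q_out) t = 17.8 + 0.27000 t; V(53.6) = 32.272 m³.
Solute balance: dm/dt = 0 − Q_out C = −Q_out m/V(t).
Separate: dm/m = −Q_out dt/V(t) ⇒ ln(m/m₀) = −(Q_out/(Q_in−Q_out)) ln(V/V₀).
m = m₀ (V₀/V)^(Q_out/(Q_in−Q_out)) = 45.3 × (17.8/32.272)^(4.2593) = 3.5932 g.
C = m/V = 3.5932/32.272 = 0.11134 g/m³.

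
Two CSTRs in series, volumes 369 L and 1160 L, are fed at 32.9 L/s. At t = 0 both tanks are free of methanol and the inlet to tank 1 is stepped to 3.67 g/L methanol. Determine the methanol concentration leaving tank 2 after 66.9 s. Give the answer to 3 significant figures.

Time constants: τᵢ = Vᵢ/Q for each well-mixed tank.
τ₁ = 369/32.9 = 11.216 s; τ₂ = 1160/32.9 = 35.258 s.
Solving the cascade with C₁(0)=C₂(0)=0 gives C₂(t) = C_in[1 − (τ₁ e^(−t/τ₁) − τ₂ e^(−t/τ₂))/(τ₁ − τ₂)].
At t = 66.9: e^(−t/τ₁) = 0.0025676, e^(−t/τ₂) = 0.14995.
C₂ = 3.67·[1 − (11.216·0.0025676 − 35.258·0.14995)/(-24.043)] = 3.67·0.78129 = 2.8673 g/L.

2.87 g/L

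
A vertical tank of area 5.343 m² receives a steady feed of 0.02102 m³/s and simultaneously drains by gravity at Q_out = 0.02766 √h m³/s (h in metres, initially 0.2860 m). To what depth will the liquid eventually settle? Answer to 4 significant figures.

0.5775 m

A dh/dt = Q_in − 0.02766 √h. Steady state requires inflow = outflow:
Q_in = 0.02766 √h_ss ⇒ √h_ss = 0.02102/0.02766 = 0.759942.
h_ss = 0.759942² = 0.577512 m. (Since h₀ = 0.2860 m < h_ss, the level will rise toward this value.)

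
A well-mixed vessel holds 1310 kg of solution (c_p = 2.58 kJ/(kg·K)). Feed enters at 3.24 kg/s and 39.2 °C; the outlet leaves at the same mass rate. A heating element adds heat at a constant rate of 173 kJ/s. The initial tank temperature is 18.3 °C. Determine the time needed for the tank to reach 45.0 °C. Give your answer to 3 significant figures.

415 s

Unsteady energy balance on the tank contents: M c_p dT/dt = ṁ c_p (T_in − T) + 173.
τ = M/ṁ = 404.32 s; T_ss = T_in + Q̇/(ṁ c_p) = 59.896 °C.
T(t) = T_ss + (T₀ − T_ss) e^(−t/τ). Set T = 45.0:
e^(−t/τ) = (45.0 − 59.896)/(18.3 − 59.896) = 0.35811
t = −404.32 · ln(0.35811) = 415.21 s.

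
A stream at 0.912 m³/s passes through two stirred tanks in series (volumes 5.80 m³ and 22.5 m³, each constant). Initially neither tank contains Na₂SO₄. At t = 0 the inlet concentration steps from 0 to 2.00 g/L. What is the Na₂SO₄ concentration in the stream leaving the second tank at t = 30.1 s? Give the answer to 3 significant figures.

Each tank obeys Vᵢ dCᵢ/dt = Q(Cᵢ₋₁ − Cᵢ), so τᵢ = Vᵢ/Q.
τ₁ = 5.80/0.912 = 6.3596 s; τ₂ = 22.5/0.912 = 24.671 s.
Solving the cascade with C₁(0)=C₂(0)=0 gives C₂(t) = C_in[1 − (τ₁ e^(−t/τ₁) − τ₂ e^(−t/τ₂))/(τ₁ − τ₂)].
At t = 30.1: e^(−t/τ₁) = 0.0088003, e^(−t/τ₂) = 0.29521.
C₂ = 2.00·[1 − (6.3596·0.0088003 − 24.671·0.29521)/(-18.311)] = 2.00·0.60531 = 1.2106 g/L.

1.21 g/L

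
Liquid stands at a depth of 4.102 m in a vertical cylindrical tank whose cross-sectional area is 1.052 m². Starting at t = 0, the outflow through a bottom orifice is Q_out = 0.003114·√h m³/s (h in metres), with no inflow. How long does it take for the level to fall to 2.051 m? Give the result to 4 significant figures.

400.8 s

A dh/dt = −Q_out = −0.003114 √h.
This is separable: 2 d(√h)/dt = −0.003114/A, so √h = √h₀ − (0.003114/(2A)) t.
t = 2A(√h₀ − √h)/0.003114 = 2·1.052·(√4.102 − √2.051)/0.003114
  = 2.10400 × (2.02534 − 1.43213) / 0.003114 = 400.806 s.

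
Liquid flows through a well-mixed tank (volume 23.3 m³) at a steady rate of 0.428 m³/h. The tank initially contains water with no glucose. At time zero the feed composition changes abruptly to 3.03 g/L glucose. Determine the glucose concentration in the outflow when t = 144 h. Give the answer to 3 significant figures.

2.81 g/L

Mass balance on the solute (V constant): V dC/dt = Q(C_in − C).
So dC/dt = (C_in − C)/τ with τ = V/Q = 23.3/0.428 = 54.439 h.
C approaches C_in exponentially: C(t) = C_in + (C₀ − C_in) e^(−t/τ).
C(144) = 3.03 + (0 − 3.03)·e^(−144/54.439) = 3.03 + (-3.0300)·0.070995 = 2.8149 g/L.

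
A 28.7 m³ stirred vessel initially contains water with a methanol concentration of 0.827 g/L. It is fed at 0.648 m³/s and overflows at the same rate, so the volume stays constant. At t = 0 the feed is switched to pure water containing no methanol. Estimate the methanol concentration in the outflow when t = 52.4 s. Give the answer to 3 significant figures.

Mass balance on the solute (V constant): V dC/dt = Q(C_in − C).
So dC/dt = (C_in − C)/τ with τ = V/Q = 28.7/0.648 = 44.290 s.
This is linear first-order; C(t) = C_in + (C₀ − C_in) e^(−t/τ).
C(52.4) = 0 + (0.827 − 0)·e^(−52.4/44.290) = 0 + (0.82700)·0.30633 = 0.25333 g/L.

0.253 g/L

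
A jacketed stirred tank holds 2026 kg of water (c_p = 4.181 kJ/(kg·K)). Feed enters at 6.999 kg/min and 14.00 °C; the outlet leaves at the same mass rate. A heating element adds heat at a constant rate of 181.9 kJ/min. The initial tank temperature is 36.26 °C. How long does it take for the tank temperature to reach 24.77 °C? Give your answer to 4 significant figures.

M c_p dT/dt = ṁ c_p (T_in − T) + Q̇.
τ = M/ṁ = 289.470 min; T_ss = T_in + Q̇/(ṁ c_p) = 20.2161 °C.
T(t) = T_ss + (T₀ − T_ss) e^(−t/τ). Set T = 24.77:
e^(−t/τ) = (24.77 − 20.2161)/(36.26 − 20.2161) = 0.283841
t = −289.470 · ln(0.283841) = 364.541 min.

364.5 min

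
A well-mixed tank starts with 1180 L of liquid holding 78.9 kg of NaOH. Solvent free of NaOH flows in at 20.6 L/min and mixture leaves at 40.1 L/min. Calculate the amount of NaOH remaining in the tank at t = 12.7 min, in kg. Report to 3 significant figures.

48.6 kg

Total volume: dV/dt = Q_in − Q_out = -19.500 L/min, so V(t) = 1180 − 19.500 t and V(12.7) = 932.35 L.
Species balance (pure solvent in): dm/dt = −Q_out · m/V(t).
Separate: dm/m = −Q_out dt/V(t) ⇒ ln(m/m₀) = −(Q_out/(Q_in−Q_out)) ln(V/V₀).
m = m₀ (V₀/V)^(Q_out/(Q_in−Q_out)) = 78.9 × (1180/932.35)^(-2.0564) = 48.607 kg.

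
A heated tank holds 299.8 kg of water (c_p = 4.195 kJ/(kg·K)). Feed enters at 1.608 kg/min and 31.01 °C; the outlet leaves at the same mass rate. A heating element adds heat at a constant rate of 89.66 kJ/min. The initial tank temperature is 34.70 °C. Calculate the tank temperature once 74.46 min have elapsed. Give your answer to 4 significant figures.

37.86 °C

Energy balance: M c_p dT/dt = ṁ c_p (T_in − T) + 89.66.
τ = M/ṁ = 186.443 min; T_ss = T_in + Q̇/(ṁ c_p) = 31.01 + 89.66/(1.608·4.195) = 44.3017 °C.
Solution: T(t) = T_ss + (T₀ − T_ss) e^(−t/τ).
T(74.46) = 44.3017 + (-9.60171)·e^(−74.46/186.443) = 44.3017 + (-9.60171)·0.670741 = 37.8614 °C.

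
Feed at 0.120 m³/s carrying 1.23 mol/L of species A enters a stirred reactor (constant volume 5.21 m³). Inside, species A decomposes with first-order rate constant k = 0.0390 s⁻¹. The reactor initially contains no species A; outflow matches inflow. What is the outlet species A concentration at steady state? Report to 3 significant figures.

0.457 mol/L

Accumulation = in − out − consumed: V dC/dt = Q C_in − Q C − k V C.
At steady state: 0 = Q C_in − (Q + kV) C_ss, so C_ss = Q C_in/(Q + kV).
C_ss = 0.120·1.23/(0.120 + 0.0390·5.21) = 0.14760/0.32319 = 0.45670 mol/L.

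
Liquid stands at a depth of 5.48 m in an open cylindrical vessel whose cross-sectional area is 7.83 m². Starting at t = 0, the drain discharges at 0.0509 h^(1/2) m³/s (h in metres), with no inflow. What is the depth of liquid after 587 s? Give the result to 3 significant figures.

With no inflow, A dh/dt = −0.0509 √h.
This is separable: 2 d(√h)/dt = −0.0509/A, so √h = √h₀ − (0.0509/(2A)) t.
√h = √5.48 − 0.0509·587/(2·7.83) = 2.3409 − 1.9079 = 0.43300.
h = 0.43300² = 0.18749 m.

0.187 m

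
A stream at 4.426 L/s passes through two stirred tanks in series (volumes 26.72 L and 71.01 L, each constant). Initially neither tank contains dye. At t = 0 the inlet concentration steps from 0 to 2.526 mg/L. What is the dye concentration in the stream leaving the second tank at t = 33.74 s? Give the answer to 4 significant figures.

Each tank obeys Vᵢ dCᵢ/dt = Q(Cᵢ₋₁ − Cᵢ), so τᵢ = Vᵢ/Q.
τ₁ = 26.72/4.426 = 6.03705 s; τ₂ = 71.01/4.426 = 16.0438 s.
Solving the cascade with C₁(0)=C₂(0)=0 gives C₂(t) = C_in[1 − (τ₁ e^(−t/τ₁) − τ₂ e^(−t/τ₂))/(τ₁ − τ₂)].
At t = 33.74: e^(−t/τ₁) = 0.00373944, e^(−t/τ₂) = 0.122091.
C₂ = 2.526·[1 − (6.03705·0.00373944 − 16.0438·0.122091)/(-10.0068)] = 2.526·0.806508 = 2.03724 mg/L.

2.037 mg/L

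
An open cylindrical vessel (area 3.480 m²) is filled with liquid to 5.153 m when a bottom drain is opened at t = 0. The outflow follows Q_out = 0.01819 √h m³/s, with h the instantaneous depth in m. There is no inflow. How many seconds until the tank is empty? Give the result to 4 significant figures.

A dh/dt = −Q_out = −0.01819 √h.
This is separable: 2 d(√h)/dt = −0.01819/A, so √h = √h₀ − (0.01819/(2A)) t.
Set h = 0: 2√h₀ = (0.01819/A) t_empty ⇒ t_empty = 2A√h₀/0.01819.
t_empty = 2·3.480·√5.153/0.01819 = 6.96000·2.27002/0.01819 = 868.574 s.

868.6 s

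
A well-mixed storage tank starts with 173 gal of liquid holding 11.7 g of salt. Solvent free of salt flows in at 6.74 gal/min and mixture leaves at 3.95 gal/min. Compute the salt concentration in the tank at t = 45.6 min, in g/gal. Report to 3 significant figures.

Total volume: dV/dt = Q_in − Q_out = 2.7900 gal/min, so V(t) = 173 + 2.7900 t and V(45.6) = 300.22 gal.
Species balance (pure solvent in): dm/dt = −Q_out · m/V(t).
dm/m = −Q_out dt/(V₀ + 2.7900 t); integrating gives ln(m/m₀) = −(Q_out/(Q_in−Q_out)) ln(V/V₀).
m = m₀ (V₀/V)^(Q_out/(Q_in−Q_out)) = 11.7 × (173/300.22)^(1.4158) = 5.3611 g.
C = m/V = 5.3611/300.22 = 0.017857 g/gal.

0.0179 g/gal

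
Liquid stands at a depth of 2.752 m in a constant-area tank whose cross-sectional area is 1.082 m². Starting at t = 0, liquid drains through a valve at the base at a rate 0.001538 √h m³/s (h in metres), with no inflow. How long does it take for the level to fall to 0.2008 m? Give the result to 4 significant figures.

A dh/dt = −Q_out = −0.001538 √h.
Separate and integrate: 2(√h − √h₀) = −(0.001538/A) t.
t = 2A(√h₀ − √h)/0.001538 = 2·1.082·(√2.752 − √0.2008)/0.001538
  = 2.16400 × (1.65892 − 0.448107) / 0.001538 = 1703.63 s.

1704 s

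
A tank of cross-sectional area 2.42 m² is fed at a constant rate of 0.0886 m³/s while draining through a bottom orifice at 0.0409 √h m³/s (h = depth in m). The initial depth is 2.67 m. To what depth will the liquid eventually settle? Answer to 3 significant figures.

Accumulation of liquid (constant cross-section A): A dh/dt = Q_in − 0.0409 √h. At steady state dh/dt = 0:
Q_in = 0.0409 √h_ss ⇒ √h_ss = 0.0886/0.0409 = 2.1663.
h_ss = 2.1663² = 4.6927 m. (Since h₀ = 2.67 m < h_ss, the level will rise toward this value.)

4.69 m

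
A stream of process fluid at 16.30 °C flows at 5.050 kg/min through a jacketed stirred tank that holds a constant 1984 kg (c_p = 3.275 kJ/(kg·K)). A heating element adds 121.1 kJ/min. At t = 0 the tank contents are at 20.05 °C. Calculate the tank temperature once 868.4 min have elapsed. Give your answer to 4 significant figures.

23.23 °C

Energy balance: M c_p dT/dt = ṁ c_p (T_in − T) + 121.1.
τ = M/ṁ = 392.871 min; T_ss = T_in + Q̇/(ṁ c_p) = 16.30 + 121.1/(5.050·3.275) = 23.6222 °C.
Integrating: T(t) = T_ss + (T₀ − T_ss) e^(−t/τ).
T(868.4) = 23.6222 + (-3.57220)·e^(−868.4/392.871) = 23.6222 + (-3.57220)·0.109658 = 23.2305 °C.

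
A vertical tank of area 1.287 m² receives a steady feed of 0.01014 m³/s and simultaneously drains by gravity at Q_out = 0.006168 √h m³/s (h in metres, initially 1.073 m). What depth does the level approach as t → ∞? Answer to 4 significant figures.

2.703 m

Mass balance (ρ constant): A dh/dt = Q_in − 0.006168 √h. At steady state dh/dt = 0:
Q_in = 0.006168 √h_ss ⇒ √h_ss = 0.01014/0.006168 = 1.64397.
h_ss = 1.64397² = 2.70263 m. (Since h₀ = 1.073 m < h_ss, the level will rise toward this value.)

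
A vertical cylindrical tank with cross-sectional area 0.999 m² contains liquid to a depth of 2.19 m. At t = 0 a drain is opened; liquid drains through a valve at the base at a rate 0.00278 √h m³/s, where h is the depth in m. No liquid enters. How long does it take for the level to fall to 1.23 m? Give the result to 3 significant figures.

267 s

A dh/dt = −Q_out = −0.00278 √h.
Separate and integrate: 2(√h − √h₀) = −(0.00278/A) t.
t = 2A(√h₀ − √h)/0.00278 = 2·0.999·(√2.19 − √1.23)/0.00278
  = 1.9980 × (1.4799 − 1.1091) / 0.00278 = 266.50 s.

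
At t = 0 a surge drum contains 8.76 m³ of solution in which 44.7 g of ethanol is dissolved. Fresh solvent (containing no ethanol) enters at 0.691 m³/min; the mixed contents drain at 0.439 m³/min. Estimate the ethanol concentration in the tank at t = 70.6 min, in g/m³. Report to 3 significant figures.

Total volume: dV/dt = Q_in − Q_out = 0.25200 m³/min, so V(t) = 8.76 + 0.25200 t and V(70.6) = 26.551 m³.
Solute balance: dm/dt = 0 − Q_out C = −Q_out m/V(t).
dm/m = −Q_out dt/(V₀ + 0.25200 t); integrating gives ln(m/m₀) = −(Q_out/(Q_in−Q_out)) ln(V/V₀).
m = m₀ (V₀/V)^(Q_out/(Q_in−Q_out)) = 44.7 × (8.76/26.551)^(1.7421) = 6.4769 g.
C = m/V = 6.4769/26.551 = 0.24394 g/m³.

0.244 g/m³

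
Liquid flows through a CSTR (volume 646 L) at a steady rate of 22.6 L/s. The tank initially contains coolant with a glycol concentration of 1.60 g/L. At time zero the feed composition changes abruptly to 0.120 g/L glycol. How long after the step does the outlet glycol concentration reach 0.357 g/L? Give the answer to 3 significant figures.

52.4 s

Species balance: V dC/dt = Q(C_in − C) ⇒ τ = V/Q = 28.584 s.
C(t) = C_in + (C₀ − C_in) e^(−t/τ). Set C = 0.357 and solve for t:
e^(−t/τ) = (C − C_in)/(C₀ − C_in) = (0.357 − 0.120)/(1.60 − 0.120) = 0.16014
t = −τ ln(…) = 28.584 × 1.8317 = 52.359 s.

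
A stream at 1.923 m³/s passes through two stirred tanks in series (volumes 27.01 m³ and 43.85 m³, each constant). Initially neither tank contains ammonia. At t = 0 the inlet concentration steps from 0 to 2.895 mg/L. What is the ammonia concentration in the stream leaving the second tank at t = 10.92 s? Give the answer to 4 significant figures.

Each tank obeys Vᵢ dCᵢ/dt = Q(Cᵢ₋₁ − Cᵢ), so τᵢ = Vᵢ/Q.
τ₁ = 27.01/1.923 = 14.0458 s; τ₂ = 43.85/1.923 = 22.8029 s.
Solving the cascade with C₁(0)=C₂(0)=0 gives C₂(t) = C_in[1 − (τ₁ e^(−t/τ₁) − τ₂ e^(−t/τ₂))/(τ₁ − τ₂)].
At t = 10.92: e^(−t/τ₁) = 0.459572, e^(−t/τ₂) = 0.619473.
C₂ = 2.895·[1 − (14.0458·0.459572 − 22.8029·0.619473)/(-8.75715)] = 2.895·0.124059 = 0.359152 mg/L.

0.3592 mg/L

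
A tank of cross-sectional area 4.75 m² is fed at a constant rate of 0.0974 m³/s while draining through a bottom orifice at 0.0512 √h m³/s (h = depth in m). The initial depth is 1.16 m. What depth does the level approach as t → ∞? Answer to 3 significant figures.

Level balance: A dh/dt = 0.0974 − 0.0512 √h. Setting dh/dt = 0:
Q_in = 0.0512 √h_ss ⇒ √h_ss = 0.0974/0.0512 = 1.9023.
h_ss = 1.9023² = 3.6189 m. (Since h₀ = 1.16 m < h_ss, the level will rise toward this value.)

3.62 m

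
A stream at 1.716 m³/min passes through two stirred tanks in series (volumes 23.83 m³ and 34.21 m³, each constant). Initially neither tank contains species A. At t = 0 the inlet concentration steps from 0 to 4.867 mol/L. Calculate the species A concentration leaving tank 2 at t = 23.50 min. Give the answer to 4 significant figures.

Time constants: τᵢ = Vᵢ/Q for each well-mixed tank.
τ₁ = 23.83/1.716 = 13.8869 min; τ₂ = 34.21/1.716 = 19.9359 min.
Solving the cascade with C₁(0)=C₂(0)=0 gives C₂(t) = C_in[1 − (τ₁ e^(−t/τ₁) − τ₂ e^(−t/τ₂))/(τ₁ − τ₂)].
At t = 23.50: e^(−t/τ₁) = 0.184107, e^(−t/τ₂) = 0.307654.
C₂ = 4.867·[1 − (13.8869·0.184107 − 19.9359·0.307654)/(-6.04895)] = 4.867·0.408711 = 1.98920 mol/L.

1.989 mol/L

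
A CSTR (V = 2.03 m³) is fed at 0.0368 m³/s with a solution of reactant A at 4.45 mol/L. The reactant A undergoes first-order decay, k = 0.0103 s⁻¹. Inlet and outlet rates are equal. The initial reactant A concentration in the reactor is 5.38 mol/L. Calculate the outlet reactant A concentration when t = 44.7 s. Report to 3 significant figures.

Species balance: V dC/dt = Q C_in − Q C − k V C.
dC/dt = (Q/V) C_in − (Q/V + k) C; effective rate a = Q/V + k = 0.018128 + 0.0103 = 0.028428 s⁻¹.
C_ss = Q C_in/(Q + kV) = 2.8377 mol/L; C(t) = C_ss + (C₀ − C_ss) e^(−a t).
C(44.7) = 2.8377 + (2.5423)·e^(−0.028428·44.7) = 2.8377 + (2.5423)·0.28063 = 3.5511 mol/L.

3.55 mol/L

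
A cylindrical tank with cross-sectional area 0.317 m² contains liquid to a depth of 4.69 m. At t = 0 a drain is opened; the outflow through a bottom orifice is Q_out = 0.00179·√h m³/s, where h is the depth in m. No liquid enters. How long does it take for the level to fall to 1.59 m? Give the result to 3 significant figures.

320 s

With no inflow, A dh/dt = −0.00179 √h.
This is separable: 2 d(√h)/dt = −0.00179/A, so √h = √h₀ − (0.00179/(2A)) t.
t = 2A(√h₀ − √h)/0.00179 = 2·0.317·(√4.69 − √1.59)/0.00179
  = 0.63400 × (2.1656 − 1.2610) / 0.00179 = 320.43 s.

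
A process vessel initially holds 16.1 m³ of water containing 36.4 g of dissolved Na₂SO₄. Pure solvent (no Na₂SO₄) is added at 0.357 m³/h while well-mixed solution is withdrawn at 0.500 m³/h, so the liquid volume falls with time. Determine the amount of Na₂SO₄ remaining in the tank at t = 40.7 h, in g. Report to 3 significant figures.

7.58 g

Total volume: dV/dt = Q_in − Q_out = -0.14300 m³/h, so V(t) = 16.1 − 0.14300 t and V(40.7) = 10.280 m³.
No Na₂SO₄ enters, so dm/dt = −Q_out · (m/V).
dm/m = −Q_out dt/(V₀ − 0.14300 t); integrating gives ln(m/m₀) = −(Q_out/(Q_in−Q_out)) ln(V/V₀).
m = m₀ (V₀/V)^(Q_out/(Q_in−Q_out)) = 36.4 × (16.1/10.280)^(-3.4965) = 7.5832 g.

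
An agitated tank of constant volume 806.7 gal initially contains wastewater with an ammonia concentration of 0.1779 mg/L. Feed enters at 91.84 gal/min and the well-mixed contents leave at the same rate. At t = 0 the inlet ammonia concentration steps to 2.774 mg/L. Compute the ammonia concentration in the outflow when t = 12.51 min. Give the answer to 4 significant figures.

2.149 mg/L

Mass balance on the solute (V constant): V dC/dt = Q(C_in − C).
Time constant τ = V/Q = 806.7/91.84 = 8.78375 min.
This is linear first-order; C(t) = C_in + (C₀ − C_in) e^(−t/τ).
C(12.51) = 2.774 + (0.1779 − 2.774)·e^(−12.51/8.78375) = 2.774 + (-2.59610)·0.240696 = 2.14913 mg/L.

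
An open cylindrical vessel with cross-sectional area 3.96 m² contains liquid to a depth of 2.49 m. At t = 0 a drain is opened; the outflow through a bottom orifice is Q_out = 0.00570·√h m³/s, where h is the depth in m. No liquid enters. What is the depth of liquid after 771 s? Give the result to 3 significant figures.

1.05 m

With no inflow, A dh/dt = −0.00570 √h.
∫ h^(−1/2) dh = −(0.00570/A) ∫ dt, giving 2√h = 2√h₀ − (0.00570/A) t.
√h = √2.49 − 0.00570·771/(2·3.96) = 1.5780 − 0.55489 = 1.0231.
h = 1.0231² = 1.0467 m.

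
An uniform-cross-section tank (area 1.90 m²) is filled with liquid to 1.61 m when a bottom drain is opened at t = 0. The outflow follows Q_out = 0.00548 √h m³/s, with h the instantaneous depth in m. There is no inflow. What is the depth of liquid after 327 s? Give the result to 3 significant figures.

0.636 m

Accumulation of liquid (constant cross-section A): A dh/dt = −0.00548 √h.
This is separable: 2 d(√h)/dt = −0.00548/A, so √h = √h₀ − (0.00548/(2A)) t.
√h = √1.61 − 0.00548·327/(2·1.90) = 1.2689 − 0.47157 = 0.79729.
h = 0.79729² = 0.63567 m.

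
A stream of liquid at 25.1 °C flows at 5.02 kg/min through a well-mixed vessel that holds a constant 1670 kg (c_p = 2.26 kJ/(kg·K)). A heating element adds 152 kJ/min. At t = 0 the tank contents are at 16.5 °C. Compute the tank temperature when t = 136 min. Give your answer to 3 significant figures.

23.9 °C

Energy balance: M c_p dT/dt = ṁ c_p (T_in − T) + 152.
τ = M/ṁ = 332.67 min; T_ss = T_in + Q̇/(ṁ c_p) = 25.1 + 152/(5.02·2.26) = 38.498 °C.
This is linear first-order; T(t) = T_ss + (T₀ − T_ss) e^(−t/τ).
T(136) = 38.498 + (-21.998)·e^(−136/332.67) = 38.498 + (-21.998)·0.66444 = 23.882 °C.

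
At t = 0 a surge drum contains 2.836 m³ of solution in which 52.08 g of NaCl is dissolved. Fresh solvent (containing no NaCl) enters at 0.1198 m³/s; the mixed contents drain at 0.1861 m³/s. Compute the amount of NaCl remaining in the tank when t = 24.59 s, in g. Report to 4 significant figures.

4.720 g

Total volume: dV/dt = Q_in − Q_out = -0.0663000 m³/s, so V(t) = 2.836 − 0.0663000 t and V(24.59) = 1.20568 m³.
Species balance (pure solvent in): dm/dt = −Q_out · m/V(t).
Separate: dm/m = −Q_out dt/V(t) ⇒ ln(m/m₀) = −(Q_out/(Q_in−Q_out)) ln(V/V₀).
m = m₀ (V₀/V)^(Q_out/(Q_in−Q_out)) = 52.08 × (2.836/1.20568)^(-2.80694) = 4.72029 g.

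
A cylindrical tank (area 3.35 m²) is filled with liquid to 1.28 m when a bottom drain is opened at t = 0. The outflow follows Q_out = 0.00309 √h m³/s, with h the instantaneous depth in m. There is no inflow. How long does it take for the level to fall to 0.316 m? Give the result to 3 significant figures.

Volume balance on the tank: A dh/dt = −0.00309 √h.
∫ h^(−1/2) dh = −(0.00309/A) ∫ dt, giving 2√h = 2√h₀ − (0.00309/A) t.
t = 2A(√h₀ − √h)/0.00309 = 2·3.35·(√1.28 − √0.316)/0.00309
  = 6.7000 × (1.1314 − 0.56214) / 0.00309 = 1234.3 s.

1230 s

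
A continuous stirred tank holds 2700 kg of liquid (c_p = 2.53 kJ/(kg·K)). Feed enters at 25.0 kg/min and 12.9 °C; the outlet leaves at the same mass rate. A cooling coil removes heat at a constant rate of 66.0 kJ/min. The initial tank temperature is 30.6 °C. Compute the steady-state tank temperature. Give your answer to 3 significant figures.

11.9 °C

Unsteady energy balance on the tank contents: M c_p dT/dt = ṁ c_p (T_in − T) − 66.0.
At steady state dT/dt = 0 ⇒ T_ss = T_in − Q̇/(ṁ c_p) = 12.9 − 66.0/(25.0·2.53) = 11.857 °C.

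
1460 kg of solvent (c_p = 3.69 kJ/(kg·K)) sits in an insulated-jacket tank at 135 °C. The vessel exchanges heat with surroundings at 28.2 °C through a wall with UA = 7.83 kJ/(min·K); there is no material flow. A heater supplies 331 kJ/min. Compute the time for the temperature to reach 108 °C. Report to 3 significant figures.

373 min

M c_p dT/dt = −UA(T − T_amb) + Q̇.
τ = M c_p/UA = 688.05 min; T_ss = T_amb + Q̇/UA = 28.2 + 331/7.83 = 70.473 °C.
T(t) = T_ss + (T₀ − T_ss)e^(−t/τ); set T = 108:
t = −τ ln[(T − T_ss)/(T₀ − T_ss)] = −688.05 · ln(0.58157) = 372.94 min.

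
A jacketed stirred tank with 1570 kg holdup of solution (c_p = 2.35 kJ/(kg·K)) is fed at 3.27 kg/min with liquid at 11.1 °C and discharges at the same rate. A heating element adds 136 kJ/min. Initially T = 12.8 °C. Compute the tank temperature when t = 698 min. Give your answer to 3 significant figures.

Unsteady energy balance on the tank contents: M c_p dT/dt = ṁ c_p (T_in − T) + 136.
Rearrange: dT/dt = (T_ss − T)/τ with τ = M/ṁ = 480.12 min and T_ss = T_in + Q̇/(ṁ c_p) = 28.798 °C.
Integrating: T(t) = T_ss + (T₀ − T_ss) e^(−t/τ).
T(698) = 28.798 + (-15.998)·e^(−698/480.12) = 28.798 + (-15.998)·0.23368 = 25.060 °C.

25.1 °C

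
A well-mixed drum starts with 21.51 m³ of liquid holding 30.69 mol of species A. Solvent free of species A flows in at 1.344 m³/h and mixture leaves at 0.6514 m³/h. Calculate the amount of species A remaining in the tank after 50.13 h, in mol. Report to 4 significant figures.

12.43 mol

Let m(t) be the amount of species A. Volume: V(t) = V₀ + (Q_in − Q_out) t = 21.51 + 0.692600 t; V(50.13) = 56.2300 m³.
Species balance (pure solvent in): dm/dt = −Q_out · m/V(t).
dm/m = −Q_out dt/(V₀ + 0.692600 t); integrating gives ln(m/m₀) = −(Q_out/(Q_in−Q_out)) ln(V/V₀).
m = m₀ (V₀/V)^(Q_out/(Q_in−Q_out)) = 30.69 × (21.51/56.2300)^(0.940514) = 12.4307 mol.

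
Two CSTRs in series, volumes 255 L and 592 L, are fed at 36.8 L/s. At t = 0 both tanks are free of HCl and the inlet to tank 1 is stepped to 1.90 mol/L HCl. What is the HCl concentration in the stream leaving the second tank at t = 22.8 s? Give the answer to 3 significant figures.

1.14 mol/L

Each tank obeys Vᵢ dCᵢ/dt = Q(Cᵢ₋₁ − Cᵢ), so τᵢ = Vᵢ/Q.
τ₁ = 255/36.8 = 6.9293 s; τ₂ = 592/36.8 = 16.087 s.
Solving the cascade with C₁(0)=C₂(0)=0 gives C₂(t) = C_in[1 − (τ₁ e^(−t/τ₁) − τ₂ e^(−t/τ₂))/(τ₁ − τ₂)].
At t = 22.8: e^(−t/τ₁) = 0.037241, e^(−t/τ₂) = 0.24237.
C₂ = 1.90·[1 − (6.9293·0.037241 − 16.087·0.24237)/(-9.1576)] = 1.90·0.60242 = 1.1446 mol/L.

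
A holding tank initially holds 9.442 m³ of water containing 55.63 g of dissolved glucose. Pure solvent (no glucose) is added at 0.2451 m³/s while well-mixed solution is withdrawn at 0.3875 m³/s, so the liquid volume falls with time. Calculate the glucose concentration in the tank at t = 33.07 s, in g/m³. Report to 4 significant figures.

Let m(t) be the amount of glucose. Volume: V(t) = V₀ + (Q_in − Q_out) t = 9.442 − 0.142400 t; V(33.07) = 4.73283 m³.
No glucose enters, so dm/dt = −Q_out · (m/V).
dm/m = −Q_out dt/(V₀ − 0.142400 t); integrating gives ln(m/m₀) = −(Q_out/(Q_in−Q_out)) ln(V/V₀).
m = m₀ (V₀/V)^(Q_out/(Q_in−Q_out)) = 55.63 × (9.442/4.73283)^(-2.72121) = 8.49380 g.
C = m/V = 8.49380/4.73283 = 1.79465 g/m³.

1.795 g/m³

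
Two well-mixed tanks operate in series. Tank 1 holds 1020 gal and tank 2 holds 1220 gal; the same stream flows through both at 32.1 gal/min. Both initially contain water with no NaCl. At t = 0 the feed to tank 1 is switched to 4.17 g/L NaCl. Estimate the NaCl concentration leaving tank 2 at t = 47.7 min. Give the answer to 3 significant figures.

Each tank obeys Vᵢ dCᵢ/dt = Q(Cᵢ₋₁ − Cᵢ), so τᵢ = Vᵢ/Q.
τ₁ = 1020/32.1 = 31.776 min; τ₂ = 1220/32.1 = 38.006 min.
Solving the cascade with C₁(0)=C₂(0)=0 gives C₂(t) = C_in[1 − (τ₁ e^(−t/τ₁) − τ₂ e^(−t/τ₂))/(τ₁ − τ₂)].
At t = 47.7: e^(−t/τ₁) = 0.22287, e^(−t/τ₂) = 0.28506.
C₂ = 4.17·[1 − (31.776·0.22287 − 38.006·0.28506)/(-6.2305)] = 4.17·0.39780 = 1.6588 g/L.

1.66 g/L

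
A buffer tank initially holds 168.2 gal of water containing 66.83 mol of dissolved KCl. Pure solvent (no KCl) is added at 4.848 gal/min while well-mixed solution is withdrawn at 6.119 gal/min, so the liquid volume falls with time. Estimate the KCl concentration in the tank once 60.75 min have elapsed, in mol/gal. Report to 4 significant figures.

Total volume: dV/dt = Q_in − Q_out = -1.27100 gal/min, so V(t) = 168.2 − 1.27100 t and V(60.75) = 90.9868 gal.
Solute balance: dm/dt = 0 − Q_out C = −Q_out m/V(t).
Separate: dm/m = −Q_out dt/V(t) ⇒ ln(m/m₀) = −(Q_out/(Q_in−Q_out)) ln(V/V₀).
m = m₀ (V₀/V)^(Q_out/(Q_in−Q_out)) = 66.83 × (168.2/90.9868)^(-4.81432) = 3.46961 mol.
C = m/V = 3.46961/90.9868 = 0.0381331 mol/gal.

0.03813 mol/gal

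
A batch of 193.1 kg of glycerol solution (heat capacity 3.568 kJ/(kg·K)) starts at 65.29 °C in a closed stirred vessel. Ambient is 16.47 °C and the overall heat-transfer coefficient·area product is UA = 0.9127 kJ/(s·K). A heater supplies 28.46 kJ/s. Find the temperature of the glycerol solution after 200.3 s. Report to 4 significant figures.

61.18 °C

M c_p dT/dt = −UA(T − T_amb) + Q̇.
dT/dt = (T_ss − T)/τ with T_ss = T_amb + Q̇/UA = 16.47 + 28.46/0.9127 = 47.6522 °C, τ = M c_p/UA = 193.1·3.568/0.9127 = 754.882 s.
T approaches T_ss exponentially: T(t) = T_ss + (T₀ − T_ss) e^(−t/τ).
T(200.3) = 47.6522 + (17.6378)·0.766946 = 61.1794 °C.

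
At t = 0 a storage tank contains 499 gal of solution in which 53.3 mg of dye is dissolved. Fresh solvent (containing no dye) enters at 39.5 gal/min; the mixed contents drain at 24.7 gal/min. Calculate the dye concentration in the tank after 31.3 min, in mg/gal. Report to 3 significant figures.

Let m(t) be the amount of dye. Volume: V(t) = V₀ + (Q_in − Q_out) t = 499 + 14.800 t; V(31.3) = 962.24 gal.
No dye enters, so dm/dt = −Q_out · (m/V).
dm/m = −Q_out dt/(V₀ + 14.800 t); integrating gives ln(m/m₀) = −(Q_out/(Q_in−Q_out)) ln(V/V₀).
m = m₀ (V₀/V)^(Q_out/(Q_in−Q_out)) = 53.3 × (499/962.24)^(1.6689) = 17.815 mg.
C = m/V = 17.815/962.24 = 0.018514 mg/gal.

0.0185 mg/gal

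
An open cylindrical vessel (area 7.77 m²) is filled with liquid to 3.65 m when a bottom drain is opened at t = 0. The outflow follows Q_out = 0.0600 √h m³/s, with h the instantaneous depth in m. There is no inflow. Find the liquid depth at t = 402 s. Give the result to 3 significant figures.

A dh/dt = −Q_out = −0.0600 √h.
Separate and integrate: 2(√h − √h₀) = −(0.0600/A) t.
√h = √3.65 − 0.0600·402/(2·7.77) = 1.9105 − 1.5521 = 0.35837.
h = 0.35837² = 0.12843 m.

0.128 m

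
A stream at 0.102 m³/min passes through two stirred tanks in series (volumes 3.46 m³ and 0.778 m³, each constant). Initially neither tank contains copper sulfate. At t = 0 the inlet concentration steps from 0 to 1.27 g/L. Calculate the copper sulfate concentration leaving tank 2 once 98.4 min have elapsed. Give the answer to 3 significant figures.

1.18 g/L

Each tank obeys Vᵢ dCᵢ/dt = Q(Cᵢ₋₁ − Cᵢ), so τᵢ = Vᵢ/Q.
τ₁ = 3.46/0.102 = 33.922 min; τ₂ = 0.778/0.102 = 7.6275 min.
Solving the cascade with C₁(0)=C₂(0)=0 gives C₂(t) = C_in[1 − (τ₁ e^(−t/τ₁) − τ₂ e^(−t/τ₂))/(τ₁ − τ₂)].
At t = 98.4: e^(−t/τ₁) = 0.054979, e^(−t/τ₂) = 2.4961e-06.
C₂ = 1.27·[1 − (33.922·0.054979 − 7.6275·2.4961e-06)/(26.294)] = 1.27·0.92907 = 1.1799 g/L.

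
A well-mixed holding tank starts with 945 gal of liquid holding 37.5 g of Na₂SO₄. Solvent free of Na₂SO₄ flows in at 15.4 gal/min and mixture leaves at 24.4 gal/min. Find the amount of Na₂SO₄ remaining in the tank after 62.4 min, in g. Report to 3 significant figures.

Total volume: dV/dt = Q_in − Q_out = -9.0000 gal/min, so V(t) = 945 − 9.0000 t and V(62.4) = 383.40 gal.
No Na₂SO₄ enters, so dm/dt = −Q_out · (m/V).
dm/m = −Q_out dt/(V₀ − 9.0000 t); integrating gives ln(m/m₀) = −(Q_out/(Q_in−Q_out)) ln(V/V₀).
m = m₀ (V₀/V)^(Q_out/(Q_in−Q_out)) = 37.5 × (945/383.40)^(-2.7111) = 3.2499 g.

3.25 g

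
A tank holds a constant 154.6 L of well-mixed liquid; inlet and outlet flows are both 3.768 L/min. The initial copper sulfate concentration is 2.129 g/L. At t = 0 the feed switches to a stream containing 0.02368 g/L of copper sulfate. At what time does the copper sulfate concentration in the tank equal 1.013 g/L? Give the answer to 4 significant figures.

Unsteady species balance (constant V, well mixed): V dC/dt = Q(C_in − C), so τ = V/Q = 41.0297 min.
C(t) = C_in + (C₀ − C_in) e^(−t/τ). Set C = 1.013 and solve for t:
e^(−t/τ) = (C − C_in)/(C₀ − C_in) = (1.013 − 0.02368)/(2.129 − 0.02368) = 0.469914
t = −τ ln(…) = 41.0297 × 0.755205 = 30.9858 min.

30.99 min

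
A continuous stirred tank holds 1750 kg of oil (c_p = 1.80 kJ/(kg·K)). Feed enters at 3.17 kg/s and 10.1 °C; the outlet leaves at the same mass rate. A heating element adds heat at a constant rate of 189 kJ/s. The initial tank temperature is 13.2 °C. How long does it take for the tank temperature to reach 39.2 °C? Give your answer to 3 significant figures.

Energy balance: M c_p dT/dt = ṁ c_p (T_in − T) + 189.
τ = M/ṁ = 552.05 s; T_ss = T_in + Q̇/(ṁ c_p) = 43.223 °C.
T(t) = T_ss + (T₀ − T_ss) e^(−t/τ). Set T = 39.2:
e^(−t/τ) = (39.2 − 43.223)/(13.2 − 43.223) = 0.13400
t = −552.05 · ln(0.13400) = 1109.6 s.

1110 s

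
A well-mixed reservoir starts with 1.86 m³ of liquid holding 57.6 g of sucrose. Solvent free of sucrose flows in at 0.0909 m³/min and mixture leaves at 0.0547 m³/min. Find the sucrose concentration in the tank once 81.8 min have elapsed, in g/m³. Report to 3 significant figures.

Total volume: dV/dt = Q_in − Q_out = 0.036200 m³/min, so V(t) = 1.86 + 0.036200 t and V(81.8) = 4.8212 m³.
Solute balance: dm/dt = 0 − Q_out C = −Q_out m/V(t).
Separate: dm/m = −Q_out dt/V(t) ⇒ ln(m/m₀) = −(Q_out/(Q_in−Q_out)) ln(V/V₀).
m = m₀ (V₀/V)^(Q_out/(Q_in−Q_out)) = 57.6 × (1.86/4.8212)^(1.5110) = 13.658 g.
C = m/V = 13.658/4.8212 = 2.8330 g/m³.

2.83 g/m³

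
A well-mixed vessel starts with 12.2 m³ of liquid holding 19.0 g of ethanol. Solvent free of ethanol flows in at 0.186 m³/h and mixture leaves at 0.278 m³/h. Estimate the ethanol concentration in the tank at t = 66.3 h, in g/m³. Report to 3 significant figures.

Let m(t) be the amount of ethanol. Volume: V(t) = V₀ + (Q_in − Q_out) t = 12.2 − 0.092000 t; V(66.3) = 6.1004 m³.
Solute balance: dm/dt = 0 − Q_out C = −Q_out m/V(t).
Separate: dm/m = −Q_out dt/V(t) ⇒ ln(m/m₀) = −(Q_out/(Q_in−Q_out)) ln(V/V₀).
m = m₀ (V₀/V)^(Q_out/(Q_in−Q_out)) = 19.0 × (12.2/6.1004)^(-3.0217) = 2.3399 g.
C = m/V = 2.3399/6.1004 = 0.38357 g/m³.

0.384 g/m³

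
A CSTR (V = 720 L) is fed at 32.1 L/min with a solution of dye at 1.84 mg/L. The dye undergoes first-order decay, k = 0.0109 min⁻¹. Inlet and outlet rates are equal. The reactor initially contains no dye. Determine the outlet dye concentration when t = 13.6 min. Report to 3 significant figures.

0.783 mg/L

V dC/dt = Q(C_in − C) − k V C.
dC/dt = (Q/V) C_in − (Q/V + k) C; effective rate a = Q/V + k = 0.044583 + 0.0109 = 0.055483 min⁻¹.
C_ss = Q C_in/(Q + kV) = 1.4785 mg/L; C(t) = C_ss + (C₀ − C_ss) e^(−a t).
C(13.6) = 1.4785 + (-1.4785)·e^(−0.055483·13.6) = 1.4785 + (-1.4785)·0.47021 = 0.78330 mg/L.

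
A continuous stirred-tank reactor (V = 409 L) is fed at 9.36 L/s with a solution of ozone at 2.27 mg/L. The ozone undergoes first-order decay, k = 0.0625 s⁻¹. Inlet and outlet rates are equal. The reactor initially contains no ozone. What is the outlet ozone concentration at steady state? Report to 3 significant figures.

0.608 mg/L

Species balance: V dC/dt = Q C_in − Q C − k V C.
At steady state: 0 = Q C_in − (Q + kV) C_ss, so C_ss = Q C_in/(Q + kV).
C_ss = 9.36·2.27/(9.36 + 0.0625·409) = 21.247/34.922 = 0.60841 mg/L.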